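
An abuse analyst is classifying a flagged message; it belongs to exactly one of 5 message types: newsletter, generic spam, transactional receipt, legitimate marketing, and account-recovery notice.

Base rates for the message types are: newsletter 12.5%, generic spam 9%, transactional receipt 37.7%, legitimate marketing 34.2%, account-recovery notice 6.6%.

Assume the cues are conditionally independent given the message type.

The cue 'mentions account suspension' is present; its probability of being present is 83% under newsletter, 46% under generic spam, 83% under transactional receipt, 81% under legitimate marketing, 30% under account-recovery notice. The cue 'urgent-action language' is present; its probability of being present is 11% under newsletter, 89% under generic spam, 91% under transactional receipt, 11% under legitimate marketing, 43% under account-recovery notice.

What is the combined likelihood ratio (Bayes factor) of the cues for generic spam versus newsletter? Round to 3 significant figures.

Take the product of per-cue likelihoods under each hypothesis, then divide.
  generic spam: 0.46 × 0.89 = 0.4094
  newsletter: 0.83 × 0.11 = 0.0913
Bayes factor = 0.4094 / 0.0913 ≈ 4.48

4.48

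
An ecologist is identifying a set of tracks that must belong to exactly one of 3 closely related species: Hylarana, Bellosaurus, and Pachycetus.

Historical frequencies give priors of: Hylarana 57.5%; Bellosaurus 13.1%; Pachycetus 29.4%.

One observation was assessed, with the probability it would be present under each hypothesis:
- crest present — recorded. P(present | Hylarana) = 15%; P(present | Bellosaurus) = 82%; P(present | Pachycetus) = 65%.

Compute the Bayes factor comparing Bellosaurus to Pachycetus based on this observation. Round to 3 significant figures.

The Bayes factor is the ratio of the two likelihoods.
  Bellosaurus: 0.82
  Pachycetus: 0.65
Bayes factor = 0.82 / 0.65 ≈ 1.26

1.26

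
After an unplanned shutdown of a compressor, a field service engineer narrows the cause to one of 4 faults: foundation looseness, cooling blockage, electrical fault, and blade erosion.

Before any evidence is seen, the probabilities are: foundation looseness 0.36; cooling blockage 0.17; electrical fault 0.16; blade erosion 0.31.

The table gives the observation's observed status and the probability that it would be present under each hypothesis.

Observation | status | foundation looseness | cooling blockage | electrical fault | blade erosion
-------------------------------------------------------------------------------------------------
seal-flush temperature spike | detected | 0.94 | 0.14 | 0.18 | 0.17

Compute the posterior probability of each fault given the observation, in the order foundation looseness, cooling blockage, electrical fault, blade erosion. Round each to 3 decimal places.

For each hypothesis, the unnormalized posterior weight is prior × likelihood:
  foundation looseness: 0.36 × 0.94 = 0.3384
  cooling blockage: 0.17 × 0.14 = 0.0238
  electrical fault: 0.16 × 0.18 = 0.0288
  blade erosion: 0.31 × 0.17 = 0.0527
The unnormalized weights sum to 0.4437.
P(foundation looseness | evidence) = 0.3384 / 0.4437 ≈ 0.763
P(cooling blockage | evidence) = 0.0238 / 0.4437 ≈ 0.054
P(electrical fault | evidence) = 0.0288 / 0.4437 ≈ 0.065
P(blade erosion | evidence) = 0.0527 / 0.4437 ≈ 0.119

0.763, 0.054, 0.065, 0.119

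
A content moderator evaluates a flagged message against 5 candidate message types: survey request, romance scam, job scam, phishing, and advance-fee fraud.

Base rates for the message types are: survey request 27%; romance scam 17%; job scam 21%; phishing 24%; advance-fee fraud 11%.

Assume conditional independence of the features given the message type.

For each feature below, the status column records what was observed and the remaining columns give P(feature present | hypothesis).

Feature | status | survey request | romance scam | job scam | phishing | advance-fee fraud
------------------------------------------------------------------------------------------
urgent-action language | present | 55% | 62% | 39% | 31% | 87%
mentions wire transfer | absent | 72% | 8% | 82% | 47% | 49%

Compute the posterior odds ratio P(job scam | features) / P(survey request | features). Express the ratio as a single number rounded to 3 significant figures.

0.355

The normalizing constant cancels in an odds ratio, so compute prior × likelihood for the two hypotheses only (using 1 − P(present | H) for each absent feature):
  job scam: 0.21 × 0.39 × (1 − 0.82) = 0.014742
  survey request: 0.27 × 0.55 × (1 − 0.72) = 0.04158
Posterior odds = 0.014742 / 0.04158 ≈ 0.355.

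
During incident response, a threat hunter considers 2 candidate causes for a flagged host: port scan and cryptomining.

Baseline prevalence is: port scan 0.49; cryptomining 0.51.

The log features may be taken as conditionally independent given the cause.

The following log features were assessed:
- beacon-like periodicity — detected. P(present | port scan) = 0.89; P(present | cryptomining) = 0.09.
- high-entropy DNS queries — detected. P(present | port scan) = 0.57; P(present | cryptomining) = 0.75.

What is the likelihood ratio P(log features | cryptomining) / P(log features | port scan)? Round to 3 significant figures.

0.133

The Bayes factor is the ratio of the joint likelihoods of the log feature pattern under the two hypotheses.
  cryptomining: 0.09 × 0.75 = 0.0675
  port scan: 0.89 × 0.57 = 0.5073
Bayes factor = 0.0675 / 0.5073 ≈ 0.133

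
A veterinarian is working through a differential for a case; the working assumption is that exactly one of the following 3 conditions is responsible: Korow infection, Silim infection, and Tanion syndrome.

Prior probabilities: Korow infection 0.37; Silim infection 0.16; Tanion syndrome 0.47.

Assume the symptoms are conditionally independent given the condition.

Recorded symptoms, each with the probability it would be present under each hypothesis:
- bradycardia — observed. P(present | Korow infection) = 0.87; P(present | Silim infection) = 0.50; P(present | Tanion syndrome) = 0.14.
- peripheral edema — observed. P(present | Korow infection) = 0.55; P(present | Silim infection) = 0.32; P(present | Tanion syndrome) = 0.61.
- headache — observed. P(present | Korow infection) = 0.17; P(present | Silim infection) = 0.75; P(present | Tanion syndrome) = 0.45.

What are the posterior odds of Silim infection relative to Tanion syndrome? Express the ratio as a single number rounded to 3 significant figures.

Posterior odds equal prior odds times the likelihood ratio; only the two competing hypotheses matter.
  Silim infection: 0.16 × 0.50 × 0.32 × 0.75 = 0.0192
  Tanion syndrome: 0.47 × 0.14 × 0.61 × 0.45 = 0.018062
Posterior odds = 0.0192 / 0.018062 ≈ 1.06.

1.06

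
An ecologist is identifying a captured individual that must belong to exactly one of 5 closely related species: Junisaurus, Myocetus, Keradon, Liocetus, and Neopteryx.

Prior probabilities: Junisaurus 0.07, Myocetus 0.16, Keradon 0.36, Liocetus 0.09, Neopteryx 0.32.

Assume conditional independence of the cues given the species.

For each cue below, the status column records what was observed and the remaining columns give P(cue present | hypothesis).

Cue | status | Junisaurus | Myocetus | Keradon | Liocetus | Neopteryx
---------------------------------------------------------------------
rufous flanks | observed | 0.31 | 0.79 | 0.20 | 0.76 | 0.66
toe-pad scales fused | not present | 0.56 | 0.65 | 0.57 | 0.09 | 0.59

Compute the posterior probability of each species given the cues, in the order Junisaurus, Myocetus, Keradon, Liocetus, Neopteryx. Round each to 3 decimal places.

0.041, 0.189, 0.133, 0.266, 0.371

Multiply each prior by the joint likelihood of the cue pattern (using 1 − P(present | H) for each absent cue):
  Junisaurus: 0.07 × 0.31 × (1 − 0.56) = 0.009548
  Myocetus: 0.16 × 0.79 × (1 − 0.65) = 0.04424
  Keradon: 0.36 × 0.20 × (1 − 0.57) = 0.03096
  Liocetus: 0.09 × 0.76 × (1 − 0.09) = 0.062244
  Neopteryx: 0.32 × 0.66 × (1 − 0.59) = 0.086592
The unnormalized weights sum to 0.23358.
P(Junisaurus | evidence) = 0.009548 / 0.23358 ≈ 0.041
P(Myocetus | evidence) = 0.04424 / 0.23358 ≈ 0.189
P(Keradon | evidence) = 0.03096 / 0.23358 ≈ 0.133
P(Liocetus | evidence) = 0.062244 / 0.23358 ≈ 0.266
P(Neopteryx | evidence) = 0.086592 / 0.23358 ≈ 0.371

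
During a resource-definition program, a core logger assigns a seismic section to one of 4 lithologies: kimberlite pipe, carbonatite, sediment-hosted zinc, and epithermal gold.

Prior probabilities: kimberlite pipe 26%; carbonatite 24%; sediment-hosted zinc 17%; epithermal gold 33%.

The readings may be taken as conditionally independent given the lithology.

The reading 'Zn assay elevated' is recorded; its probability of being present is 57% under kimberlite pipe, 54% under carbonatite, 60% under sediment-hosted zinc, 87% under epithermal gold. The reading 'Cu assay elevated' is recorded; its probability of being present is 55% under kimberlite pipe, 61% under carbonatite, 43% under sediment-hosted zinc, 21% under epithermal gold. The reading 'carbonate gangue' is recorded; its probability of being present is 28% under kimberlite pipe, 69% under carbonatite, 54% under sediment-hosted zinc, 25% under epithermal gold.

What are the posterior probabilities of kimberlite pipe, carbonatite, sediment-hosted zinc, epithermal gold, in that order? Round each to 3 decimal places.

By Bayes' rule with conditional independence, the unnormalized weight for each hypothesis is prior × ∏ likelihoods:
  kimberlite pipe: 0.26 × 0.57 × 0.55 × 0.28 = 0.022823
  carbonatite: 0.24 × 0.54 × 0.61 × 0.69 = 0.054549
  sediment-hosted zinc: 0.17 × 0.60 × 0.43 × 0.54 = 0.023684
  epithermal gold: 0.33 × 0.87 × 0.21 × 0.25 = 0.015073
Normalizing constant Z = 0.022823 + 0.054549 + 0.023684 + 0.015073 = 0.11613.
P(kimberlite pipe | evidence) = 0.022823 / 0.11613 ≈ 0.197
P(carbonatite | evidence) = 0.054549 / 0.11613 ≈ 0.470
P(sediment-hosted zinc | evidence) = 0.023684 / 0.11613 ≈ 0.204
P(epithermal gold | evidence) = 0.015073 / 0.11613 ≈ 0.130

0.197, 0.470, 0.204, 0.130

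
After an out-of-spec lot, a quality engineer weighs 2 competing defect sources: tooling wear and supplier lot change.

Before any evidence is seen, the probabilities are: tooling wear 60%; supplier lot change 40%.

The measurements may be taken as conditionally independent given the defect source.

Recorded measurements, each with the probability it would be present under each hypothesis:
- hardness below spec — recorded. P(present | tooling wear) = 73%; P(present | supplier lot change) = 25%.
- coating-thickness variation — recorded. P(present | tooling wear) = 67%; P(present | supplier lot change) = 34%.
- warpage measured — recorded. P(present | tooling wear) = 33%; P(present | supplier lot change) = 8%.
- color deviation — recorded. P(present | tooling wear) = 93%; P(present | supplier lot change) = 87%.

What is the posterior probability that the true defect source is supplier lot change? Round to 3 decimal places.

0.026

Multiply each prior by the joint likelihood of the measurement pattern:
  tooling wear: 0.60 × 0.73 × 0.67 × 0.33 × 0.93 = 0.090063
  supplier lot change: 0.40 × 0.25 × 0.34 × 0.08 × 0.87 = 0.0023664
Marginal likelihood of the evidence = 0.092429.
P(supplier lot change | evidence) = 0.0023664 / 0.092429 ≈ 0.026.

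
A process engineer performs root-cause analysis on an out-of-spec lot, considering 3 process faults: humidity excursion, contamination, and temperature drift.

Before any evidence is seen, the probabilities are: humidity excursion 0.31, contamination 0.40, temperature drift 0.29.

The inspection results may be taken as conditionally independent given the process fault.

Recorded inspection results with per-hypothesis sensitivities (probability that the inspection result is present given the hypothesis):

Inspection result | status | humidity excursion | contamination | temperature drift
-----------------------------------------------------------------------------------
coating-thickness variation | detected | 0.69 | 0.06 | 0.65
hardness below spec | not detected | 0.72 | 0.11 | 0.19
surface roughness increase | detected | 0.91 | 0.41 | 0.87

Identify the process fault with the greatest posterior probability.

temperature drift

For each hypothesis, the unnormalized posterior weight is prior × product of the inspection result likelihoods (using 1 − P(present | H) for each absent inspection result):
  humidity excursion: 0.31 × 0.69 × (1 − 0.72) × 0.91 = 0.054502
  contamination: 0.40 × 0.06 × (1 − 0.11) × 0.41 = 0.0087576
  temperature drift: 0.29 × 0.65 × (1 − 0.19) × 0.87 = 0.13284
Normalizing constant Z = 0.054502 + 0.0087576 + 0.13284 = 0.1961.
P(humidity excursion | evidence) ≈ 0.054502 / 0.1961 ≈ 0.278
P(contamination | evidence) ≈ 0.0087576 / 0.1961 ≈ 0.045
P(temperature drift | evidence) ≈ 0.13284 / 0.1961 ≈ 0.677
The largest is 0.677, so temperature drift is most probable.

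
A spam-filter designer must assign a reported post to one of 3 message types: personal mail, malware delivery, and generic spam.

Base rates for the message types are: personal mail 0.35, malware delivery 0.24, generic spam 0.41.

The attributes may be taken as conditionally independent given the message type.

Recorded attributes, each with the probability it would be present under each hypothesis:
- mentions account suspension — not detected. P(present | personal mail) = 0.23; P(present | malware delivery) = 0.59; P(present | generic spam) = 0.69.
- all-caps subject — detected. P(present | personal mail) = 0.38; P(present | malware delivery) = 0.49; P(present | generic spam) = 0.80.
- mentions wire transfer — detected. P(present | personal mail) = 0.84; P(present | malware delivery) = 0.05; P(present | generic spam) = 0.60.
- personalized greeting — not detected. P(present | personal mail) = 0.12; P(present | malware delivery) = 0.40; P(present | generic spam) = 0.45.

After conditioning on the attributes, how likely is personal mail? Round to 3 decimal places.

By Bayes' rule with conditional independence, the unnormalized weight for each hypothesis is prior × ∏ likelihoods (using 1 − P(present | H) for each absent attribute):
  personal mail: 0.35 × (1 − 0.23) × 0.38 × 0.84 × (1 − 0.12) = 0.075701
  malware delivery: 0.24 × (1 − 0.59) × 0.49 × 0.05 × (1 − 0.40) = 0.0014465
  generic spam: 0.41 × (1 − 0.69) × 0.80 × 0.60 × (1 − 0.45) = 0.033554
Marginal likelihood of the evidence = 0.1107.
P(personal mail | evidence) = 0.075701 / 0.1107 ≈ 0.684.

0.684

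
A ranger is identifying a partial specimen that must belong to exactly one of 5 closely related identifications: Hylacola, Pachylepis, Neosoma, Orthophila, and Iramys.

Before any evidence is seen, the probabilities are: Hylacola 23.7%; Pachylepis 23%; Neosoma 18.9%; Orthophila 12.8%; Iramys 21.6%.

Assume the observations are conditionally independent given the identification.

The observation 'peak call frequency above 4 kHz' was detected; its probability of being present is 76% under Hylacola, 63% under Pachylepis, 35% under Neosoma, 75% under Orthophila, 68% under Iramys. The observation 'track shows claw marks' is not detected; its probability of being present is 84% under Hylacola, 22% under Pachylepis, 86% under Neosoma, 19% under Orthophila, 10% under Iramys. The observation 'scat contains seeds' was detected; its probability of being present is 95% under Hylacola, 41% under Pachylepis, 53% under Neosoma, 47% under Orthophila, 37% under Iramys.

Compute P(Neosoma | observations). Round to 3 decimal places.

0.030

By Bayes' rule with conditional independence, the unnormalized weight for each hypothesis is prior × ∏ likelihoods (using 1 − P(present | H) for each absent observation):
  Hylacola: 0.237 × 0.76 × (1 − 0.84) × 0.95 = 0.027378
  Pachylepis: 0.230 × 0.63 × (1 − 0.22) × 0.41 = 0.046339
  Neosoma: 0.189 × 0.35 × (1 − 0.86) × 0.53 = 0.0049083
  Orthophila: 0.128 × 0.75 × (1 − 0.19) × 0.47 = 0.036547
  Iramys: 0.216 × 0.68 × (1 − 0.10) × 0.37 = 0.048911
The unnormalized weights sum to 0.16408.
P(Neosoma | evidence) = 0.0049083 / 0.16408 ≈ 0.030.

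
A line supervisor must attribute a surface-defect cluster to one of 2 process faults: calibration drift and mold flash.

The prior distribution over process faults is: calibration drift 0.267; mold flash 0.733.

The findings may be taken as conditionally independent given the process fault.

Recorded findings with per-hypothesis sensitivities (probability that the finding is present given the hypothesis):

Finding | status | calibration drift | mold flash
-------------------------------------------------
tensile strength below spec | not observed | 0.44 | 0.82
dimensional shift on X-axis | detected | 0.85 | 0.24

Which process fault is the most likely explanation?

For each hypothesis, the unnormalized posterior weight is prior × product of the finding likelihoods (using 1 − P(present | H) for each absent finding):
  calibration drift: 0.267 × (1 − 0.44) × 0.85 = 0.12709
  mold flash: 0.733 × (1 − 0.82) × 0.24 = 0.031666
The unnormalized weights sum to 0.15876.
P(calibration drift | evidence) ≈ 0.12709 / 0.15876 ≈ 0.801
P(mold flash | evidence) ≈ 0.031666 / 0.15876 ≈ 0.199
The largest is 0.801, so calibration drift is most probable.

calibration drift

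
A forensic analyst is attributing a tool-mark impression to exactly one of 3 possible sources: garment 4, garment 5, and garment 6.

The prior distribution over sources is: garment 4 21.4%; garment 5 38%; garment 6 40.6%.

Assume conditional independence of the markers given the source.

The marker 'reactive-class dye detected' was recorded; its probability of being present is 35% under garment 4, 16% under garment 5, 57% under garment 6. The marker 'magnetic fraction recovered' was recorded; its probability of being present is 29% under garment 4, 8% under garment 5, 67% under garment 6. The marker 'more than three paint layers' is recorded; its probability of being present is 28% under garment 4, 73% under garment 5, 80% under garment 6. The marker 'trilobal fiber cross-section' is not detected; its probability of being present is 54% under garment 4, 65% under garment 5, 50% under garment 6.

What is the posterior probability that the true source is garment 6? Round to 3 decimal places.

For each hypothesis, the unnormalized posterior weight is prior × product of the marker likelihoods (using 1 − P(present | H) for each absent marker):
  garment 4: 0.214 × 0.35 × 0.29 × 0.28 × (1 − 0.54) = 0.0027977
  garment 5: 0.380 × 0.16 × 0.08 × 0.73 × (1 − 0.65) = 0.0012428
  garment 6: 0.406 × 0.57 × 0.67 × 0.80 × (1 − 0.50) = 0.062021
Normalizing constant Z = 0.0027977 + 0.0012428 + 0.062021 = 0.066061.
P(garment 6 | evidence) = 0.062021 / 0.066061 ≈ 0.939.

0.939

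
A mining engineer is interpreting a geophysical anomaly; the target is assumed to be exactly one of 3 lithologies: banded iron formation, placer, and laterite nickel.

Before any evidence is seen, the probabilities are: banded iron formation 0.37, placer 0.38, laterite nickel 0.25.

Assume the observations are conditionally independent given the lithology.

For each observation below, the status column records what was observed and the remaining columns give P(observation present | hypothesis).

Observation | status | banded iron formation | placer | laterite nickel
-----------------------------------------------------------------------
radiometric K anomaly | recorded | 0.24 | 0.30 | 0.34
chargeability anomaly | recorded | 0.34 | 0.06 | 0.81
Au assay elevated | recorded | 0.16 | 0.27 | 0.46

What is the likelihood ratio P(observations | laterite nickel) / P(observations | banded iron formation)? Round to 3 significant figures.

Joint likelihood of the evidence pattern under each hypothesis:
  laterite nickel: 0.34 × 0.81 × 0.46 = 0.12668
  banded iron formation: 0.24 × 0.34 × 0.16 = 0.013056
Bayes factor = 0.12668 / 0.013056 ≈ 9.70

9.70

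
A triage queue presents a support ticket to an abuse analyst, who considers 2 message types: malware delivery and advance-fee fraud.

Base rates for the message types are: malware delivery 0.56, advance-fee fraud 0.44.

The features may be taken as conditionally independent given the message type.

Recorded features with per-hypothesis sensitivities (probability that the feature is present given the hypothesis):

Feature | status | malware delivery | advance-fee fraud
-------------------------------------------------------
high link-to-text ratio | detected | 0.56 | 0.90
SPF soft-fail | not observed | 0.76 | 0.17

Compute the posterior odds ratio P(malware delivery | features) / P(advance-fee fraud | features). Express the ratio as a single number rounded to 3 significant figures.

Unnormalized posterior weight (prior times the feature likelihoods) for each of the two hypotheses (using 1 − P(present | H) for each absent feature):
  malware delivery: 0.56 × 0.56 × (1 − 0.76) = 0.075264
  advance-fee fraud: 0.44 × 0.90 × (1 − 0.17) = 0.32868
Odds(malware delivery : advance-fee fraud) = 0.075264 / 0.32868 ≈ 0.229.

0.229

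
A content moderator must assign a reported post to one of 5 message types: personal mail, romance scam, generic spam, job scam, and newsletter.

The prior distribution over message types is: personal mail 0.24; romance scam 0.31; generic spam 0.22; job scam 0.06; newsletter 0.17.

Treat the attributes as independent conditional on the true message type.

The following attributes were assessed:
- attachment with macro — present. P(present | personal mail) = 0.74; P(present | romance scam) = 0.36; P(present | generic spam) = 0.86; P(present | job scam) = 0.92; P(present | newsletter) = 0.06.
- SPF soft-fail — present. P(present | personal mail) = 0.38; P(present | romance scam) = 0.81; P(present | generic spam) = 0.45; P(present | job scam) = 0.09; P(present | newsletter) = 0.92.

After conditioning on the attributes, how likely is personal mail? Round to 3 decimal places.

0.262

By Bayes' rule with conditional independence, the unnormalized weight for each hypothesis is prior × ∏ likelihoods:
  personal mail: 0.24 × 0.74 × 0.38 = 0.067488
  romance scam: 0.31 × 0.36 × 0.81 = 0.090396
  generic spam: 0.22 × 0.86 × 0.45 = 0.08514
  job scam: 0.06 × 0.92 × 0.09 = 0.004968
  newsletter: 0.17 × 0.06 × 0.92 = 0.009384
The unnormalized weights sum to 0.25738.
P(personal mail | evidence) = 0.067488 / 0.25738 ≈ 0.262.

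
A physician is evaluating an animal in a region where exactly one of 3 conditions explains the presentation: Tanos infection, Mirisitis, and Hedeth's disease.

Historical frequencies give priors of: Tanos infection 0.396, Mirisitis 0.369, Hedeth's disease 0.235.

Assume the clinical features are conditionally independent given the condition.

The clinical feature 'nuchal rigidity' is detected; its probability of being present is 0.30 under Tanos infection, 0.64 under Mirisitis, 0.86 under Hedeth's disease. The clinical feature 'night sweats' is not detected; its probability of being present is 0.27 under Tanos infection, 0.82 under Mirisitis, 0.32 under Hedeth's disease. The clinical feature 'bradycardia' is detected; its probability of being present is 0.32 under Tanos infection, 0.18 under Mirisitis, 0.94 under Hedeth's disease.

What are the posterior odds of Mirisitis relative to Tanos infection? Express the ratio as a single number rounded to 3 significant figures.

0.276

The normalizing constant cancels in an odds ratio, so compute prior × likelihood for the two hypotheses only (using 1 − P(present | H) for each absent clinical feature):
  Mirisitis: 0.369 × 0.64 × (1 − 0.82) × 0.18 = 0.0076516
  Tanos infection: 0.396 × 0.30 × (1 − 0.27) × 0.32 = 0.027752
Odds(Mirisitis : Tanos infection) = 0.0076516 / 0.027752 ≈ 0.276.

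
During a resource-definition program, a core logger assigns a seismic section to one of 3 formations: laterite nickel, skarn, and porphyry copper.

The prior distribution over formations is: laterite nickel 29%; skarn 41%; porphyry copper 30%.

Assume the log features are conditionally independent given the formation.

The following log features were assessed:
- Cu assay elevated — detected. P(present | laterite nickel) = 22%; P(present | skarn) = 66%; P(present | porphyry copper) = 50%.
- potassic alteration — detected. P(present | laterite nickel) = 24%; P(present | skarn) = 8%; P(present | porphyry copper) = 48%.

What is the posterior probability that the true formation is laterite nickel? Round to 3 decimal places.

Multiply each prior by the joint likelihood of the log feature pattern:
  laterite nickel: 0.29 × 0.22 × 0.24 = 0.015312
  skarn: 0.41 × 0.66 × 0.08 = 0.021648
  porphyry copper: 0.30 × 0.50 × 0.48 = 0.072
Normalizing constant Z = 0.015312 + 0.021648 + 0.072 = 0.10896.
P(laterite nickel | evidence) = 0.015312 / 0.10896 ≈ 0.141.

0.141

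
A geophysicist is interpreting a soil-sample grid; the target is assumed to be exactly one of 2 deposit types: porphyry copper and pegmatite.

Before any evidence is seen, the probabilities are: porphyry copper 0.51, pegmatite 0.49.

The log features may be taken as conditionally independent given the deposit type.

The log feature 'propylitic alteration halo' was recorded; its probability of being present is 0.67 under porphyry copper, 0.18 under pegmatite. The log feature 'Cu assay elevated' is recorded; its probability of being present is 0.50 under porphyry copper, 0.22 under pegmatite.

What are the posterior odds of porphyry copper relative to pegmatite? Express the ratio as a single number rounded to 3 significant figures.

Unnormalized posterior weight (prior times the log feature likelihoods) for each of the two hypotheses:
  porphyry copper: 0.51 × 0.67 × 0.50 = 0.17085
  pegmatite: 0.49 × 0.18 × 0.22 = 0.019404
Odds(porphyry copper : pegmatite) = 0.17085 / 0.019404 ≈ 8.80.

8.80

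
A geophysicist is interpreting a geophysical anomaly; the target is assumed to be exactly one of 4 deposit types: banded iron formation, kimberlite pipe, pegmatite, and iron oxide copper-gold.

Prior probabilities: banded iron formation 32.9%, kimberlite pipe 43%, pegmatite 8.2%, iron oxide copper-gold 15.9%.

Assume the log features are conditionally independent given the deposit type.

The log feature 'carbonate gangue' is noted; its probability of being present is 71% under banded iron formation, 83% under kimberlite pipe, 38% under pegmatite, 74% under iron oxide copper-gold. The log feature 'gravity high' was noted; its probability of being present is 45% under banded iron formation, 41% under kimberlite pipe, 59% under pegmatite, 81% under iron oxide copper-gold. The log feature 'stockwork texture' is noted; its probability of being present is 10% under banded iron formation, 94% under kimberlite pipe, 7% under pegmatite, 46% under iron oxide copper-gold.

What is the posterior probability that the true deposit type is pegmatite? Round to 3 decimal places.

By Bayes' rule with conditional independence, the unnormalized weight for each hypothesis is prior × ∏ likelihoods:
  banded iron formation: 0.329 × 0.71 × 0.45 × 0.10 = 0.010512
  kimberlite pipe: 0.430 × 0.83 × 0.41 × 0.94 = 0.13755
  pegmatite: 0.082 × 0.38 × 0.59 × 0.07 = 0.0012869
  iron oxide copper-gold: 0.159 × 0.74 × 0.81 × 0.46 = 0.04384
The unnormalized weights sum to 0.19319.
P(pegmatite | evidence) = 0.0012869 / 0.19319 ≈ 0.007.

0.007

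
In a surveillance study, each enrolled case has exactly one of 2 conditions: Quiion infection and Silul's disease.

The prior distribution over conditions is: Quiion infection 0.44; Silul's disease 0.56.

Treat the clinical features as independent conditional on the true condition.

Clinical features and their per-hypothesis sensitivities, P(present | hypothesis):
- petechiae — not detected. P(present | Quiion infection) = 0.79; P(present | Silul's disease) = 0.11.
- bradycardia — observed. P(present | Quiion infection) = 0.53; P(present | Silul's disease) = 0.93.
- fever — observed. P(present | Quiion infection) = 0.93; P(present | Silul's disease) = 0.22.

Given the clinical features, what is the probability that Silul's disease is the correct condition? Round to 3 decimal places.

By Bayes' rule with conditional independence, the unnormalized weight for each hypothesis is prior × ∏ likelihoods (using 1 − P(present | H) for each absent clinical feature):
  Quiion infection: 0.44 × (1 − 0.79) × 0.53 × 0.93 = 0.045544
  Silul's disease: 0.56 × (1 − 0.11) × 0.93 × 0.22 = 0.10197
Marginal likelihood of the evidence = 0.14752.
P(Silul's disease | evidence) = 0.10197 / 0.14752 ≈ 0.691.

0.691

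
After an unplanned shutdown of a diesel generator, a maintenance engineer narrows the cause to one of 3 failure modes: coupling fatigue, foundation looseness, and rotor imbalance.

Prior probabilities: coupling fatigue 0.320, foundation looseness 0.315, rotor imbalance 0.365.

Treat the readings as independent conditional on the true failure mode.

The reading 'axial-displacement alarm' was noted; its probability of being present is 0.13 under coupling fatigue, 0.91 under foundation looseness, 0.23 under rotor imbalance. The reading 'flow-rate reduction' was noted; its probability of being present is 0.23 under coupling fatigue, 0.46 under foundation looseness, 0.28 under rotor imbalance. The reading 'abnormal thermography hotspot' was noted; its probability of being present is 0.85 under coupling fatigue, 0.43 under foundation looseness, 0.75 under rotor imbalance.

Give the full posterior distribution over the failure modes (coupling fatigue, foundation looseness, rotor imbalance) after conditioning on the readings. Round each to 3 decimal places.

By Bayes' rule with conditional independence, the unnormalized weight for each hypothesis is prior × ∏ likelihoods:
  coupling fatigue: 0.320 × 0.13 × 0.23 × 0.85 = 0.0081328
  foundation looseness: 0.315 × 0.91 × 0.46 × 0.43 = 0.056699
  rotor imbalance: 0.365 × 0.23 × 0.28 × 0.75 = 0.01763
The unnormalized weights sum to 0.082462.
P(coupling fatigue | evidence) = 0.0081328 / 0.082462 ≈ 0.099
P(foundation looseness | evidence) = 0.056699 / 0.082462 ≈ 0.688
P(rotor imbalance | evidence) = 0.01763 / 0.082462 ≈ 0.214

0.099, 0.688, 0.214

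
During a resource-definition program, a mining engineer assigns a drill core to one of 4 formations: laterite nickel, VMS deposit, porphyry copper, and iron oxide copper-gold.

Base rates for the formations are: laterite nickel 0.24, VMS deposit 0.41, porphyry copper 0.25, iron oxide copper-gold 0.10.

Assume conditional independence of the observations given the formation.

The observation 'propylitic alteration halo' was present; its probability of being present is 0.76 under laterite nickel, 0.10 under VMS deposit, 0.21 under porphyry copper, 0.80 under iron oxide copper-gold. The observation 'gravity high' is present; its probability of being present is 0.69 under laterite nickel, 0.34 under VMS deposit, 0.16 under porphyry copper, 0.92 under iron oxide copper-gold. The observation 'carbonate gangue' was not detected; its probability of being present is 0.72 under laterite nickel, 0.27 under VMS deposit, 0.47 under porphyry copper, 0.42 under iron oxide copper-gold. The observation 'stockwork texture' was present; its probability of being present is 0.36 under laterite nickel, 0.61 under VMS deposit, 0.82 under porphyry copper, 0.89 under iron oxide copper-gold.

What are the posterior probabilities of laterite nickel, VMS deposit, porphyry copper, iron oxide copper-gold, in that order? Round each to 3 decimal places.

0.210, 0.103, 0.060, 0.628

For each hypothesis, the unnormalized posterior weight is prior × product of the observation likelihoods (using 1 − P(present | H) for each absent observation):
  laterite nickel: 0.24 × 0.76 × 0.69 × (1 − 0.72) × 0.36 = 0.012686
  VMS deposit: 0.41 × 0.10 × 0.34 × (1 − 0.27) × 0.61 = 0.0062075
  porphyry copper: 0.25 × 0.21 × 0.16 × (1 − 0.47) × 0.82 = 0.0036506
  iron oxide copper-gold: 0.10 × 0.80 × 0.92 × (1 − 0.42) × 0.89 = 0.037992
Normalizing constant Z = 0.012686 + 0.0062075 + 0.0036506 + 0.037992 = 0.060537.
P(laterite nickel | evidence) = 0.012686 / 0.060537 ≈ 0.210
P(VMS deposit | evidence) = 0.0062075 / 0.060537 ≈ 0.103
P(porphyry copper | evidence) = 0.0036506 / 0.060537 ≈ 0.060
P(iron oxide copper-gold | evidence) = 0.037992 / 0.060537 ≈ 0.628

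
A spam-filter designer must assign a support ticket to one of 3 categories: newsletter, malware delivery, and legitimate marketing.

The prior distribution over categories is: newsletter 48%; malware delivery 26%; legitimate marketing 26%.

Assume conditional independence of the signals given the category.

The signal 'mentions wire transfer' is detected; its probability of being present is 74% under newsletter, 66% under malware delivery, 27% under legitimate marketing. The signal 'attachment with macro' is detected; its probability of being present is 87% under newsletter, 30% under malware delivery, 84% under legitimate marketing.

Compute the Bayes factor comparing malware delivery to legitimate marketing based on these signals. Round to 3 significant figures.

0.873

Joint likelihood of the signal pattern under each hypothesis:
  malware delivery: 0.66 × 0.30 = 0.198
  legitimate marketing: 0.27 × 0.84 = 0.2268
Bayes factor = 0.198 / 0.2268 ≈ 0.873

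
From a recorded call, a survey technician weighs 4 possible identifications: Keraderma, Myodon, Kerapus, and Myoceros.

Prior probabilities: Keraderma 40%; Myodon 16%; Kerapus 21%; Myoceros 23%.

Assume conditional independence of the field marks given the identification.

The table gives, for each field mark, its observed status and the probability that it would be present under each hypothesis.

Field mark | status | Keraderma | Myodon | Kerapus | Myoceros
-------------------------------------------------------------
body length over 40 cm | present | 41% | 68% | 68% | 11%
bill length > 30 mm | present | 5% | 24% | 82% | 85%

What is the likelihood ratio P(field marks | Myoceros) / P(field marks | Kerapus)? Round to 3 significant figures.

0.168

The Bayes factor is the ratio of the joint likelihoods of the field mark pattern under the two hypotheses.
  Myoceros: 0.11 × 0.85 = 0.0935
  Kerapus: 0.68 × 0.82 = 0.5576
Bayes factor = 0.0935 / 0.5576 ≈ 0.168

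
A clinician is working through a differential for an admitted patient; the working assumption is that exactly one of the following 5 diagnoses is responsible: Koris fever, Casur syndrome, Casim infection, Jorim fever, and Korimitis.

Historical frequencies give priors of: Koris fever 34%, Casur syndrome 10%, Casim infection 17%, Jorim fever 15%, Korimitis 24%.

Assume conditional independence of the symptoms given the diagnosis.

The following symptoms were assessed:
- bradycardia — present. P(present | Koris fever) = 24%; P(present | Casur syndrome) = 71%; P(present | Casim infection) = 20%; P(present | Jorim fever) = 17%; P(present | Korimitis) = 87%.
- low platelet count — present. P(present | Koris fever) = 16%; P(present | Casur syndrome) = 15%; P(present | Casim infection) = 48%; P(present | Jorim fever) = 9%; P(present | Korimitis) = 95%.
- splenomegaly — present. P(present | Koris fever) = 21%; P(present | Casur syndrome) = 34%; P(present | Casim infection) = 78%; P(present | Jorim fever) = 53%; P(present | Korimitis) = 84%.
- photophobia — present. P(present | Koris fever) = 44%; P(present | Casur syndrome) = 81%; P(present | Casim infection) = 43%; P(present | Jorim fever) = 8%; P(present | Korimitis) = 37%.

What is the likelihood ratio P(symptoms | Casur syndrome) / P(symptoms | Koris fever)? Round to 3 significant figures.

8.27

The Bayes factor is the ratio of the joint likelihoods of the symptom pattern under the two hypotheses.
  Casur syndrome: 0.71 × 0.15 × 0.34 × 0.81 = 0.02933
  Koris fever: 0.24 × 0.16 × 0.21 × 0.44 = 0.0035482
Bayes factor = 0.02933 / 0.0035482 ≈ 8.27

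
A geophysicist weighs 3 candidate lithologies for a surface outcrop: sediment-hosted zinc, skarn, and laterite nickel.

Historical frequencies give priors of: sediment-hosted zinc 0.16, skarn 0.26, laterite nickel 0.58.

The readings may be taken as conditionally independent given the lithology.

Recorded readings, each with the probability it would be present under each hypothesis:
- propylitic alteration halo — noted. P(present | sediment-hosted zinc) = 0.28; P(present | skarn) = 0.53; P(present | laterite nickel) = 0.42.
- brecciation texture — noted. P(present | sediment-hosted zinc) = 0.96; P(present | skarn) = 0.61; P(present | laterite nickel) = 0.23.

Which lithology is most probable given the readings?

Multiply each prior by the joint likelihood of the reading pattern:
  sediment-hosted zinc: 0.16 × 0.28 × 0.96 = 0.043008
  skarn: 0.26 × 0.53 × 0.61 = 0.084058
  laterite nickel: 0.58 × 0.42 × 0.23 = 0.056028
The unnormalized weights sum to 0.18309.
P(sediment-hosted zinc | evidence) ≈ 0.043008 / 0.18309 ≈ 0.235
P(skarn | evidence) ≈ 0.084058 / 0.18309 ≈ 0.459
P(laterite nickel | evidence) ≈ 0.056028 / 0.18309 ≈ 0.306
The largest is 0.459, so skarn is most probable.

skarn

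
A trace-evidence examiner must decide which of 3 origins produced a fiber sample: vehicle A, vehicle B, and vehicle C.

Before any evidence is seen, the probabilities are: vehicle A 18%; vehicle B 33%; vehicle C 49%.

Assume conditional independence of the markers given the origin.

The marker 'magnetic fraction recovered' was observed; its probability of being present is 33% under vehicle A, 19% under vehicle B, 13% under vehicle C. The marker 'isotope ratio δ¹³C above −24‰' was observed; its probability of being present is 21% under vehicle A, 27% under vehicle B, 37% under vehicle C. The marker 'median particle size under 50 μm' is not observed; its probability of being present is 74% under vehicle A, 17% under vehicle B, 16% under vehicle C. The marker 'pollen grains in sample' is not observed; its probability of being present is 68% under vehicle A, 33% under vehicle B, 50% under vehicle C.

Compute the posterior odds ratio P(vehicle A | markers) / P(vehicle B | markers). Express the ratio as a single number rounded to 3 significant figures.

Posterior odds equal prior odds times the likelihood ratio; only the two competing hypotheses matter (using 1 − P(present | H) for each absent marker).
  vehicle A: 0.18 × 0.33 × 0.21 × (1 − 0.74) × (1 − 0.68) = 0.0010378
  vehicle B: 0.33 × 0.19 × 0.27 × (1 − 0.17) × (1 − 0.33) = 0.0094142
Odds(vehicle A : vehicle B) = 0.0010378 / 0.0094142 ≈ 0.110.

0.110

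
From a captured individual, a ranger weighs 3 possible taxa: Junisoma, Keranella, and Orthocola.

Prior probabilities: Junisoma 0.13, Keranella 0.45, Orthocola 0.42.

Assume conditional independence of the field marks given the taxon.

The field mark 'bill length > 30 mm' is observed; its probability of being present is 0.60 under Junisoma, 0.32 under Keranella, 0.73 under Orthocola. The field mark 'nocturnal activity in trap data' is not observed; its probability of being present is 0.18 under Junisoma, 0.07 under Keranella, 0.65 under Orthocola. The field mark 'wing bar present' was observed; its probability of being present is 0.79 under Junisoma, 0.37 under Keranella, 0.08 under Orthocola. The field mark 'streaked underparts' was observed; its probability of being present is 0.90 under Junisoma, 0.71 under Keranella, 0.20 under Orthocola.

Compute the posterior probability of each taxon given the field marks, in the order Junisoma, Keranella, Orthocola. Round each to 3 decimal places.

0.552, 0.427, 0.021

For each hypothesis, the unnormalized posterior weight is prior × product of the field mark likelihoods (using 1 − P(present | H) for each absent field mark):
  Junisoma: 0.13 × 0.60 × (1 − 0.18) × 0.79 × 0.90 = 0.045476
  Keranella: 0.45 × 0.32 × (1 − 0.07) × 0.37 × 0.71 = 0.035181
  Orthocola: 0.42 × 0.73 × (1 − 0.65) × 0.08 × 0.20 = 0.001717
Normalizing constant Z = 0.045476 + 0.035181 + 0.001717 = 0.082373.
P(Junisoma | evidence) = 0.045476 / 0.082373 ≈ 0.552
P(Keranella | evidence) = 0.035181 / 0.082373 ≈ 0.427
P(Orthocola | evidence) = 0.001717 / 0.082373 ≈ 0.021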